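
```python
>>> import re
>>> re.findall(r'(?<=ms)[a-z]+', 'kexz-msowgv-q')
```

['owgv']

The positive lookaround only admits positions where the adjacent text matches; those characters stay outside the span.
Scanning left to right: at [7:11] → 'owgv'.
Since nothing is captured, `findall` lists the 1 matched substring directly.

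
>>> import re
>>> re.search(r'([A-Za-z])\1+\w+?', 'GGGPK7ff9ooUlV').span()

After group 1 captures some text, `\1` only succeeds where that same text appears again.
Unlike `match`, `search` isn't anchored — it looks for the pattern anywhere in the string.
The match spans [0:4] → 'GGGP'.
Captured: group 1 = 'G'.

(0, 4)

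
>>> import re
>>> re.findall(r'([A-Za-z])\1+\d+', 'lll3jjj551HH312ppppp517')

['l', 'j', 'H', 'p']

`\1` has to match the exact text group 1 already captured.
Matches: at [0:4] match 'lll3', group 1 = 'l'; at [4:10] match 'jjj551', group 1 = 'j'; at [10:15] match 'HH312', group 1 = 'H'; at [15:23] match 'ppppp517', group 1 = 'p'.
`findall` collects group 1 from each match (4 total).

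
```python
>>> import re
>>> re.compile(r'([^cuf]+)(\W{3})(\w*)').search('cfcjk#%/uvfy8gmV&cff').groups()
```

('jk', '#%/', 'uvfy8gmV')

This matches one or more of any character except [cuf] (captured); then exactly 3 of a non-word character (captured); then zero or more of a word character (captured).
`re.search` tries every starting position until one works.
The match spans [3:16] → 'jk#%/uvfy8gmV'.
Captured: group 1 = 'jk', group 2 = '#%/', group 3 = 'uvfy8gmV'.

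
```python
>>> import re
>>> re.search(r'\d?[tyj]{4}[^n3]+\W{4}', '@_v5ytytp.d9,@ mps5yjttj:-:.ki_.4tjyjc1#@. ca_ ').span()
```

(3, 43)

This matches optionally a digit; then exactly 4 of one of [tyj], then one or more of any character except [n3], then exactly 4 of a non-word character.
`re.search` tries every starting position until one works.
The match spans [3:43] → '5ytytp.d9,@ mps5yjttj:-:.ki_.4tjyjc1#@. '.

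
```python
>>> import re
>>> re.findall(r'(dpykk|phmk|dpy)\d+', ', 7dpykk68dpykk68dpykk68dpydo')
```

['dpykk', 'dpykk', 'dpykk']

`findall` collects group 1 from each match (3 total).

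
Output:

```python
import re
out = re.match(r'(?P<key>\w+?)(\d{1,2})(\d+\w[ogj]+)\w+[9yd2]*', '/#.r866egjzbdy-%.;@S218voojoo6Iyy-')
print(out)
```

With `match`, the pattern is implicitly anchored at the beginning.
Here the string doesn't start with a match, so the call returns None.

None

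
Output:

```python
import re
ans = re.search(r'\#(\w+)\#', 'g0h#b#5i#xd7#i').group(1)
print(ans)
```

b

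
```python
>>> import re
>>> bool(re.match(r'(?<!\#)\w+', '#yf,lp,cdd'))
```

The negative lookahead/lookbehind blocks any match where the forbidden context is present.
`match` is anchored at position 0; if the pattern doesn't fit there, it returns None.
Here the string doesn't start with a match, so the call returns None, and `bool(None)` is False.

False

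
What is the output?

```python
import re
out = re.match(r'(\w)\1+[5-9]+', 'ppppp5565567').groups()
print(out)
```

('p',)

The backreference `\1` re-matches whatever the first group consumed, character for character.
`re.match` only tries the pattern at the start of the string.
The match spans [0:12] → 'ppppp5565567'.
Captured: group 1 = 'p'.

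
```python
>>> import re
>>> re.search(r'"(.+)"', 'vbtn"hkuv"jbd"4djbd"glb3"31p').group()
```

The match spans [4:25] → '"hkuv"jbd"4djbd"glb3"'.

'"hkuv"jbd"4djbd"glb3"'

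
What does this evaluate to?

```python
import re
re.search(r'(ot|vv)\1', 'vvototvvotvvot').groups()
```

('ot',)

`\1` is not a pattern — it's the concrete string captured by group 1, re-applied verbatim.
`re.search` scans for the first position where the pattern succeeds.
The match spans [2:6] → 'otot'.
Captured: group 1 = 'ot'.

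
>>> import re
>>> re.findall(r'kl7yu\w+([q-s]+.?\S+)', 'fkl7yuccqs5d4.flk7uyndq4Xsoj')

This matches the literal 'kl', then the literal '7yu'; then one or more of a word character; then one or more of a character in [q-s], then optionally any character, then one or more of a non-whitespace character (captured).
Scanning left to right: at [1:28] match 'kl7yuccqs5d4.flk7uyndq4Xsoj', group 1 = 's5d4.flk7uyndq4Xsoj'.
`findall` collects group 1 from the one match (1 total).

['s5d4.flk7uyndq4Xsoj']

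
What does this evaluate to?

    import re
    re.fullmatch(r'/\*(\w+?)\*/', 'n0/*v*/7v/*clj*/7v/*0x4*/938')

For `fullmatch`, every character of the input must be accounted for by the pattern.
Here the pattern can't cover the whole string, so the call returns None.

None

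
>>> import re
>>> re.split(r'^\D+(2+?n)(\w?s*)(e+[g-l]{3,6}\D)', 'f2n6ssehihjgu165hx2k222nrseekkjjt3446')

This matches anchored at the start of the string; then one or more of a non-digit; then one or more of the literal '2' (lazy), then the literal 'n' (captured); then optionally a word character, then zero or more of the literal 's' (captured); then one or more of a literal 'e', then 3 to 6 of a character in [g-l], then a non-digit (captured).
Matches to split on: at [0:13] → 'f2n6ssehihjgu'.
The group in the pattern means `split` returns the separators' captures alongside the pieces.

['', '2n', '6ss', 'ehihjgu', '165hx2k222nrseekkjjt3446']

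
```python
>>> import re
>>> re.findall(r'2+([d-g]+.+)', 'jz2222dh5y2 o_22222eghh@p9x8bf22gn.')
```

['dh5y2 o_22222eghh@p9x8bf22gn.']

This matches one or more of a literal '2'; then one or more of a character in [d-g], then one or more of any character (captured).
Matches: at [2:35] match '2222dh5y2 o_22222eghh@p9x8bf22gn.', group 1 = 'dh5y2 o_22222eghh@p9x8bf22gn.'.
`findall` collects group 1 from the one match (1 total).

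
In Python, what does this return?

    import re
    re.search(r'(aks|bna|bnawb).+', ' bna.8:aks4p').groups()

('bna',)

The match spans [1:12] → 'bna.8:aks4p'.
Captured: group 1 = 'bna'.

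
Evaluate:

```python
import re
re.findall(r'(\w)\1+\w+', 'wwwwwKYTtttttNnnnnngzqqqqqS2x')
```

['w']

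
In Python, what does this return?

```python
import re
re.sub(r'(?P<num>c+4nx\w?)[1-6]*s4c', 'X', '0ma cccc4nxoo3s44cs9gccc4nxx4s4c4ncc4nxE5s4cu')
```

'0ma cccc4nxoo3s44cs9gX4nXu'

This matches one or more of the literal 'c', then the literal '4nx', then optionally a word character (captured as 'num'); then zero or more of a character in [1-6], then the literal 's4c'.
Matches: at [21:32] → 'ccc4nxx4s4c'; at [34:44] → 'cc4nxE5s4c'.
Every occurrence is swapped for 'X'.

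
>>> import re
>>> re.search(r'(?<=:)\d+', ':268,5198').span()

Lookahead/lookbehind check context without consuming it, so the matched span excludes the asserted characters.
`re.search` tries every starting position until one works.
The match spans [1:4] → '268'.

(1, 4)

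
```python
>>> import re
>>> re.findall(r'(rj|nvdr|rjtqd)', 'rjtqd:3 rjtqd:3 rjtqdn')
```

Alternation isn't longest-match — the leftmost alternative that fits at this position is chosen.
Walking the string: at [0:2] match 'rj', group 1 = 'rj'; at [8:10] match 'rj', group 1 = 'rj'; at [16:18] match 'rj', group 1 = 'rj'.
With a single group, `findall` returns only what that group captured — 3 items.

['rj', 'rj', 'rj']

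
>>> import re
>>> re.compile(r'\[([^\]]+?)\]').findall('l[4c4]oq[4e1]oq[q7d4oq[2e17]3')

One capturing group, so `findall` returns just the captured substring from each match — 3 in all.

['4c4', '4e1', 'q7d4oq[2e17']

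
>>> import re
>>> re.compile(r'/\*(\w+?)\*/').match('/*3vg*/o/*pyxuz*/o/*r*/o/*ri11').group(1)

`match` is anchored at position 0; if the pattern doesn't fit there, it returns None.
The match spans [0:7] → '/*3vg*/'.
Captured: group 1 = '3vg'.

'3vg'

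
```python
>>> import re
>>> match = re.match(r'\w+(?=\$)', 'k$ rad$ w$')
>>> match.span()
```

(0, 1)

`match` is anchored at position 0; if the pattern doesn't fit there, it returns None.
The match spans [0:1] → 'k'.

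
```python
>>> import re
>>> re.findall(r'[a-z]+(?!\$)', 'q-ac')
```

['q', 'ac']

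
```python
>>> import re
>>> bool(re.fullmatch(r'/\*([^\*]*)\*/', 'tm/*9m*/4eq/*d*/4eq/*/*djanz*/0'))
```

False

For `fullmatch`, every character of the input must be accounted for by the pattern.
Here the pattern can't cover the whole string, so the call returns None, and `bool(None)` is False.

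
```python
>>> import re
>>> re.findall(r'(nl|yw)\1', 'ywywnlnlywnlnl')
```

['yw', 'nl', 'nl']

The backreference `\1` re-matches whatever the first group consumed, character for character.
One capturing group, so `findall` returns just the captured substring from each match — 3 in all.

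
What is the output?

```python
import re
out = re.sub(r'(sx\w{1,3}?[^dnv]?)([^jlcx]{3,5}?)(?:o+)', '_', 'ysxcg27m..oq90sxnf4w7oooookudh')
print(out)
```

Each match is replaced by '_'.

y_q90_kudh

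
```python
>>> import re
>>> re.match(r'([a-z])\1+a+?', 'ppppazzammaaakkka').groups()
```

('p',)

A backreference is literal: `\1` must see the identical characters the first group matched.
`re.match` won't scan ahead — the pattern has to work from the very first character.
The match spans [0:5] → 'ppppa'.
Captured: group 1 = 'p'.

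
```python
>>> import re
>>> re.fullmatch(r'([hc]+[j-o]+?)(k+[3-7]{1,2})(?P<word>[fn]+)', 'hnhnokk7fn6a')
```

None

The pattern matches one or more of one of [hc], then one or more of a character in [j-o] (lazy) (captured); then one or more of the literal 'k', then 1 to 2 of a character in [3-7] (captured); then one or more of one of [fn] (captured as 'word').
For `fullmatch`, every character of the input must be accounted for by the pattern.
Here there's no way to consume every character, so the call returns None.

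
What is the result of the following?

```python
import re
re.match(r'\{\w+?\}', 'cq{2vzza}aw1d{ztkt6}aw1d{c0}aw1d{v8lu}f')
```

With `match`, the pattern is implicitly anchored at the beginning.
Here the pattern fails at index 0, so the call returns None.

None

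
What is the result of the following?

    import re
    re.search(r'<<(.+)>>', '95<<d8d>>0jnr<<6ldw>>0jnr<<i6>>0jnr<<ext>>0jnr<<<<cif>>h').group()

`re.search` scans for the first position where the pattern succeeds.
The match spans [2:55] → '<<d8d>>0jnr<<6ldw>>0jnr<<i6>>0jnr<<ext>>0jnr<<<<cif>>'.
Captured: group 1 = 'd8d>>0jnr<<6ldw>>0jnr<<i6>>0jnr<<ext>>0jnr<<<<cif'.

'<<d8d>>0jnr<<6ldw>>0jnr<<i6>>0jnr<<ext>>0jnr<<<<cif>>'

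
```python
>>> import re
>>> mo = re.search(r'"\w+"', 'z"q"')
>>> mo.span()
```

(1, 4)

The match spans [1:4] → '"q"'.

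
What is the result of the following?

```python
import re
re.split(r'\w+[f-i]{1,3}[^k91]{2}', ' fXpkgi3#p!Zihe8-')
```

[' ', 'p!', '-']

The pattern matches one or more of a word character, then 1 to 3 of a character in [f-i]; then exactly 2 of any character except [k91].
The string is cut at each match, leaving 3 pieces.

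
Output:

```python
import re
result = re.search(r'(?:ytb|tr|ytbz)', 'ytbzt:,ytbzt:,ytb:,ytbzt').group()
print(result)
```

The regex engine tests alternatives in the order written; an earlier branch that matches wins even if a later one would match more.
The match spans [0:3] → 'ytb'.

ytb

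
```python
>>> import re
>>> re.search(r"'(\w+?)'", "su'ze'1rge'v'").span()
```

`re.search` scans for the first position where the pattern succeeds.
The match spans [2:6] → "'ze'".
Captured: group 1 = 'ze'.

(2, 6)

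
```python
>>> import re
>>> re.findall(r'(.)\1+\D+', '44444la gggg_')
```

['4']

`\1` is not a pattern — it's the concrete string captured by group 1, re-applied verbatim.
Because there's exactly one group, `findall` drops the full match and keeps group 1 from the one hit.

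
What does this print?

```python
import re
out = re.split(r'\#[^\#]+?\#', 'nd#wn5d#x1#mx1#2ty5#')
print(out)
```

Matches to split on: at [2:8] → '#wn5d#'; at [10:15] → '#mx1#'.
Splitting on the pattern gives 3 pieces.

['nd', 'x1', '2ty5#']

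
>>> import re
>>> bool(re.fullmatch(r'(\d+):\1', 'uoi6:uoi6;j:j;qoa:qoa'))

A backreference is literal: `\1` must see the identical characters the first group matched.
`re.fullmatch` requires the pattern to consume the entire string.
Here there's no way to consume every character, so the call returns None, and `bool(None)` is False.

False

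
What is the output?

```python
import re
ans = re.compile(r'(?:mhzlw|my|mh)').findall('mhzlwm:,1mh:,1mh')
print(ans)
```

['mhzlw', 'mh', 'mh']

Alternation isn't longest-match — the leftmost alternative that fits at this position is chosen.
Matches: at [0:5] → 'mhzlw'; at [9:11] → 'mh'; at [14:16] → 'mh'.
With no groups in the pattern, `findall` gives back each whole match — 3 here.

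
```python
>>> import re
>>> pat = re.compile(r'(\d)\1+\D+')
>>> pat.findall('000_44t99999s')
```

['0', '4', '9']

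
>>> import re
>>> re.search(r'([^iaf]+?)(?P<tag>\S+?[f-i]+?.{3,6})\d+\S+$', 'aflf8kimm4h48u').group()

This matches one or more of any character except [iaf] (lazy) (captured); then one or more of a non-whitespace character (lazy), then one or more of a character in [f-i] (lazy), then 3 to 6 of any character (captured as 'tag'); then one or more of a digit; then one or more of a non-whitespace character; then anchored at the end.
Unlike `match`, `search` isn't anchored — it looks for the pattern anywhere in the string.
The match spans [2:14] → 'lf8kimm4h48u'.
Captured: group 1 = 'l', group 2 = 'f8kimm4h4'.

'lf8kimm4h48u'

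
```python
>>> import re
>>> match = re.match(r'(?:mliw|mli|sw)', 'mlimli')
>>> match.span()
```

(0, 3)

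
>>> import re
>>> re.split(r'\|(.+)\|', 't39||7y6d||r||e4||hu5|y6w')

['t39', '|7y6d||r||e4||hu5', 'y6w']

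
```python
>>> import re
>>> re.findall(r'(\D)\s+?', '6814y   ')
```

['y', ' ']

This matches a non-digit (captured); then one or more of whitespace (lazy).
Because the quantifier is non-greedy, it stops expanding at the earliest point where the rest of the pattern can succeed.
Scanning left to right: at [4:6] match 'y ', group 1 = 'y'; at [6:8] match '  ', group 1 = ' '.
With a single group, `findall` returns only what that group captured — 2 items.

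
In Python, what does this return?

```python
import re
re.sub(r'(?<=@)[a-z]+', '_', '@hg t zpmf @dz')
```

'@_ t zpmf @_'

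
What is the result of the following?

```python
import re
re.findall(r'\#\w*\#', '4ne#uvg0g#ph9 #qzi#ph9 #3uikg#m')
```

['#uvg0g#', '#qzi#', '#3uikg#']

Scanning left to right: at [3:10] → '#uvg0g#'; at [14:19] → '#qzi#'; at [23:30] → '#3uikg#'.
With no groups in the pattern, `findall` gives back each whole match — 3 here.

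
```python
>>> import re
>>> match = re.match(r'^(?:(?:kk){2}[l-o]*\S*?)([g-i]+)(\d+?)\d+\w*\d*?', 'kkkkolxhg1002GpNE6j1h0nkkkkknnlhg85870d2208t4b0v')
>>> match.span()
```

The pattern matches anchored at the start of the string; then the literal 'kk' repeated 2 times, then zero or more of a character in [l-o], then zero or more of a non-whitespace character (lazy) (non-capturing group); then one or more of a character in [g-i] (captured); then one or more of a digit (lazy) (captured); then one or more of a digit, then zero or more of a word character, then zero or more of a digit (lazy).
`re.match` only tries the pattern at the start of the string.
The match spans [0:48] → 'kkkkolxhg1002GpNE6j1h0nkkkkknnlhg85870d2208t4b0v'.
Captured: group 1 = 'hg', group 2 = '1'.

(0, 48)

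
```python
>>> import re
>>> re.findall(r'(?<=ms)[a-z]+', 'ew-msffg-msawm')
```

['ffg', 'awm']

The positive lookaround only admits positions where the adjacent text matches; those characters stay outside the span.
`findall` yields the raw match text (2 of them) because the pattern has no groups.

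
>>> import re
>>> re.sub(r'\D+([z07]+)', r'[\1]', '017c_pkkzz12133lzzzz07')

Pattern: one or more of a non-digit; then one or more of one of [z07] (captured).
Each match is replaced using the text its own group 1 captured.

'017[z]12133[07]'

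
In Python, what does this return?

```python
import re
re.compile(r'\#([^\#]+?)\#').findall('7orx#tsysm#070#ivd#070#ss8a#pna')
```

['tsysm', 'ivd', 'ss8a']

Matches: at [4:11] match '#tsysm#', group 1 = 'tsysm'; at [14:19] match '#ivd#', group 1 = 'ivd'; at [22:28] match '#ss8a#', group 1 = 'ss8a'.
Because there's exactly one group, `findall` drops the full match and keeps group 1 from each hit.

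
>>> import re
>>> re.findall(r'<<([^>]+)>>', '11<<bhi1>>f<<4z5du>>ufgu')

['bhi1', '4z5du']

One capturing group, so `findall` returns just the captured substring from each match — 2 in all.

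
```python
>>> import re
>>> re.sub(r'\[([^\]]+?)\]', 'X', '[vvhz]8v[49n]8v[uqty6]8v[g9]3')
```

'X8vX8vX8vX3'

Matches: at [0:6] → '[vvhz]'; at [8:13] → '[49n]'; at [15:22] → '[uqty6]'; at [24:28] → '[g9]'.
`sub` substitutes 'X' at each match site.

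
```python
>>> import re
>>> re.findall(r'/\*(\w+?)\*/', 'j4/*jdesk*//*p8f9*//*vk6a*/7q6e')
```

With a single group, `findall` returns only what that group captured — 3 items.

['jdesk', 'p8f9', 'vk6a']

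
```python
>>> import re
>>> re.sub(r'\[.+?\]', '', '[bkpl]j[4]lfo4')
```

'jlfo4'

Matches: at [0:6] → '[bkpl]'; at [7:10] → '[4]'.
Every occurrence is swapped for ''.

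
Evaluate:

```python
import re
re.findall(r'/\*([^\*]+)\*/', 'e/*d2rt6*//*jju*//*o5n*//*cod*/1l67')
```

Walking the string: at [1:10] match '/*d2rt6*/', group 1 = 'd2rt6'; at [10:17] match '/*jju*/', group 1 = 'jju'; at [17:24] match '/*o5n*/', group 1 = 'o5n'; at [24:31] match '/*cod*/', group 1 = 'cod'.
With a single group, `findall` returns only what that group captured — 4 items.

['d2rt6', 'jju', 'o5n', 'cod']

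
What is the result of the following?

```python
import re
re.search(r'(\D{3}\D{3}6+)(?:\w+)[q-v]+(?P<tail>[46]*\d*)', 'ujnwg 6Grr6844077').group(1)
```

The match spans [0:17] → 'ujnwg 6Grr6844077'.
Captured: group 1 = 'ujnwg 6', group 2 = '6844077'.

'ujnwg 6'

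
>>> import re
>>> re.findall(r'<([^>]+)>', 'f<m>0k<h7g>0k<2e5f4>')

Scanning left to right: at [1:4] match '<m>', group 1 = 'm'; at [6:11] match '<h7g>', group 1 = 'h7g'; at [13:20] match '<2e5f4>', group 1 = '2e5f4'.
Because there's exactly one group, `findall` drops the full match and keeps group 1 from each hit.

['m', 'h7g', '2e5f4']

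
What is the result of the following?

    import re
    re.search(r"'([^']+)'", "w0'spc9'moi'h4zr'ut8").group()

"'spc9'"

The match spans [2:8] → "'spc9'".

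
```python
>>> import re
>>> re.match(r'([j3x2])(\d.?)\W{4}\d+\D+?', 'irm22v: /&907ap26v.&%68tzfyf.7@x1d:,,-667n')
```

None

The pattern matches one of [j3x2] (captured); then a digit, then optionally any character (captured); then exactly 4 of a non-word character, then one or more of a digit, then one or more of a non-digit (lazy).
`re.match` won't scan ahead — the pattern has to work from the very first character.
Here the string doesn't start with a match, so the call returns None.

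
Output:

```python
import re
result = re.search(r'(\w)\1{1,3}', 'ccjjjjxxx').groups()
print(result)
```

`\1` has to match the exact text group 1 already captured.
`re.search` scans for the first position where the pattern succeeds.
The match spans [0:2] → 'cc'.
Captured: group 1 = 'c'.

('c',)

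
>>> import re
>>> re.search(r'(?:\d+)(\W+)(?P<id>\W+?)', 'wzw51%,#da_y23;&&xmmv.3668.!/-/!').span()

This matches one or more of a digit (non-capturing group); then one or more of a non-word character (captured); then one or more of a non-word character (lazy) (captured as 'id').
Unlike `match`, `search` isn't anchored — it looks for the pattern anywhere in the string.
The match spans [3:8] → '51%,#'.
Captured: group 1 = '%,', group 2 = '#'.

(3, 8)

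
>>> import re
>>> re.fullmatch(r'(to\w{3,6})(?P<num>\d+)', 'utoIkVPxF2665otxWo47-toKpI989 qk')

None

The pattern matches the literal 'to', then 3 to 6 of a word character (captured); then one or more of a digit (captured as 'num').
`re.fullmatch` is like wrapping the pattern in `^…$` (in single-line mode).
Here there's no way to consume every character, so the call returns None.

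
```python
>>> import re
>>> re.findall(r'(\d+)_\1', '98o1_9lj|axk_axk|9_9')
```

['9']

`\1` is not a pattern — it's the concrete string captured by group 1, re-applied verbatim.
One capturing group, so `findall` returns just the captured substring from the one match — 1 in all.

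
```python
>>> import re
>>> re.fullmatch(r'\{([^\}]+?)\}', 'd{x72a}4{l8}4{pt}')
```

None

For `fullmatch`, every character of the input must be accounted for by the pattern.
Here the pattern can't cover the whole string, so the call returns None.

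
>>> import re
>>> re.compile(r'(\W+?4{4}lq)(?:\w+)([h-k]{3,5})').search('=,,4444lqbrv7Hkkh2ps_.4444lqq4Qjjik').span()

(0, 17)

This matches one or more of a non-word character (lazy), then exactly 4 of the literal '4', then the literal 'lq' (captured); then one or more of a word character (non-capturing group); then 3 to 5 of a character in [h-k] (captured).
`re.search` scans for the first position where the pattern succeeds.
The match spans [0:17] → '=,,4444lqbrv7Hkkh'.
Captured: group 1 = '=,,4444lq', group 2 = 'kkh'.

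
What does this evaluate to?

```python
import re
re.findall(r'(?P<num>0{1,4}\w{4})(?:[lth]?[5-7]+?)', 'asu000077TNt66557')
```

['000077TN']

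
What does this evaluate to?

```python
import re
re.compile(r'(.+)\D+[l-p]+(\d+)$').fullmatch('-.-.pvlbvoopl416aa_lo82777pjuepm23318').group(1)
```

'-.-.pvlbvoopl416aa_lo82777pjue'

The match spans [0:37] → '-.-.pvlbvoopl416aa_lo82777pjuepm23318'.
Captured: group 1 = '-.-.pvlbvoopl416aa_lo82777pjue', group 2 = '23318'.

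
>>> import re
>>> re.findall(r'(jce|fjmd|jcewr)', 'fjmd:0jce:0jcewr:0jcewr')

['fjmd', 'jce', 'jce', 'jce']

Alternation isn't longest-match — the leftmost alternative that fits at this position is chosen.
Walking the string: at [0:4] match 'fjmd', group 1 = 'fjmd'; at [6:9] match 'jce', group 1 = 'jce'; at [11:14] match 'jce', group 1 = 'jce'; at [18:21] match 'jce', group 1 = 'jce'.
`findall` collects group 1 from each match (4 total).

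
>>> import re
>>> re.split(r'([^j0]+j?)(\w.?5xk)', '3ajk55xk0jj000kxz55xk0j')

['', '3aj', 'k55xk', '0jj000', 'kxz', '55xk', '0j']

The pattern matches one or more of any character except [j0], then optionally a literal 'j' (captured); then a word character, then optionally any character, then the literal '5xk' (captured).
With a capturing group present, the delimiter's captured portion is kept in the result list.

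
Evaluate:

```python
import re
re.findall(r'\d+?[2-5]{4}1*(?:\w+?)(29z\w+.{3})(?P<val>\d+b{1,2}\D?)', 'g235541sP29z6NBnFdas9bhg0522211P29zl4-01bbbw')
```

This matches one or more of a digit (lazy), then exactly 4 of a character in [2-5], then zero or more of a literal '1'; then one or more of a word character (lazy) (non-capturing group); then the literal '29z', then one or more of a word character, then exactly 3 of any character (captured); then one or more of a digit, then 1 to 2 of the literal 'b', then optionally a non-digit (captured as 'val').
A `+?`/`*?`/`{m,n}?` starts at its minimum and grows only as far as needed for what follows to match.
Scanning left to right: at [1:43] match '235541sP29z6NBnFdas9bhg0522211P29zl4-01bbb', groups = ('29z6NBnFdas9bhg0522211P29zl4-0', '1bbb').
Multiple groups make `findall` return tuples — one 2-tuple for the one match.

[('29z6NBnFdas9bhg0522211P29zl4-0', '1bbb')]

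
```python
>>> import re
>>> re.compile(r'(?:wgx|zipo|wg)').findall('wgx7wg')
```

['wgx', 'wg']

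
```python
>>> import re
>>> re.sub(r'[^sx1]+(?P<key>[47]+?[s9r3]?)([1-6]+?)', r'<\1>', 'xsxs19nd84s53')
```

'xsxs1<4s>3'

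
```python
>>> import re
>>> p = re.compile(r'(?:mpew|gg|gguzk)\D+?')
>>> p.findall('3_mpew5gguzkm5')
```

['ggu']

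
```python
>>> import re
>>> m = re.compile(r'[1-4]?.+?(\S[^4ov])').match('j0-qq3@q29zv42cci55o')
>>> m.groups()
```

('0-',)

The pattern matches optionally a character in [1-4], then one or more of any character (lazy); then a non-whitespace character, then any character except [4ov] (captured).
With the lazy modifier that quantifier settles for the fewest repetitions that let the rest of the pattern succeed (the atoms after it are unaffected and can still be greedy).
`re.match` won't scan ahead — the pattern has to work from the very first character.
The match spans [0:3] → 'j0-'.
Captured: group 1 = '0-'.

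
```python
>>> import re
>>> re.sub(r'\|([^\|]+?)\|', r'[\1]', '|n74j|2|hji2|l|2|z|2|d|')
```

Each match is replaced using the text its own group 1 captured.

'[n74j]2[hji2]l[2]z[2]d|'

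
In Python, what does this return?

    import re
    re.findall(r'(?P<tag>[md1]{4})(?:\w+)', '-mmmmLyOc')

Pattern: exactly 4 of one of [md1] (captured as 'tag'); then one or more of a word character (non-capturing group).
Scanning left to right: at [1:9] match 'mmmmLyOc', group 1 = 'mmmm'.
One capturing group, so `findall` returns just the captured substring from the one match — 1 in all.

['mmmm']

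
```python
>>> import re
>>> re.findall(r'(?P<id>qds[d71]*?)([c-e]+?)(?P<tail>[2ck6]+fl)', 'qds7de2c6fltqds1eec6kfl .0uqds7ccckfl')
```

The pattern matches the literal 'qds', then zero or more of one of [d71] (lazy) (captured as 'id'); then one or more of a character in [c-e] (lazy) (captured); then one or more of one of [2ck6], then the literal 'fl' (captured as 'tail').
A non-greedy quantifier consumes as few characters as it can — just enough that the remainder of the pattern still matches from where it stops; whatever follows it matches normally.
Matches: at [0:11] match 'qds7de2c6fl', groups = ('qds7', 'de', '2c6fl'); at [12:23] match 'qds1eec6kfl', groups = ('qds1', 'ee', 'c6kfl'); at [27:37] match 'qds7ccckfl', groups = ('qds7', 'c', 'cckfl').
3 groups means each result is a tuple of 3 captured strings — 3 here.

[('qds7', 'de', '2c6fl'), ('qds1', 'ee', 'c6kfl'), ('qds7', 'c', 'cckfl')]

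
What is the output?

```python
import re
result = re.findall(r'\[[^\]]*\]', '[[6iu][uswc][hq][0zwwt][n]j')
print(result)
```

['[[6iu]', '[uswc]', '[hq]', '[0zwwt]', '[n]']

Scanning left to right: at [0:6] → '[[6iu]'; at [6:12] → '[uswc]'; at [12:16] → '[hq]'; at [16:23] → '[0zwwt]'; at [23:26] → '[n]'.
No capturing groups, so `findall` returns the 5 full match strings.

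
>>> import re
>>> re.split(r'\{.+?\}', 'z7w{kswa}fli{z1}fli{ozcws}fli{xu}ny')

Lazy quantifiers expand one character at a time until the remainder of the pattern can match.
Matches to split on: at [3:9] → '{kswa}'; at [12:16] → '{z1}'; at [19:26] → '{ozcws}'; at [29:33] → '{xu}'.
Each match becomes a cut point; 5 segments remain.

['z7w', 'fli', 'fli', 'fli', 'ny']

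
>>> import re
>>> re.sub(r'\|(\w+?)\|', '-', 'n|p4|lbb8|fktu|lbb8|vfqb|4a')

Matches: at [1:5] → '|p4|'; at [9:15] → '|fktu|'; at [19:25] → '|vfqb|'.
`sub` substitutes '-' at each match site.

'n-lbb8-lbb8-4a'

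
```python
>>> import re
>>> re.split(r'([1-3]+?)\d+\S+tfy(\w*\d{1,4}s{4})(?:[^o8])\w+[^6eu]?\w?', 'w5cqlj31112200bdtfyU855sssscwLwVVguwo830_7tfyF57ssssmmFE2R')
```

With the lazy modifier that quantifier settles for the fewest repetitions that let the rest of the pattern succeed (the atoms after it are unaffected and can still be greedy).
The group in the pattern means `split` returns the separators' captures alongside the pieces.

['w5cqlj', '3', 'F57ssss', '']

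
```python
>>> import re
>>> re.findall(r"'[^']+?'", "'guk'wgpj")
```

`findall` yields the raw match text (1 of them) because the pattern has no groups.

["'guk'"]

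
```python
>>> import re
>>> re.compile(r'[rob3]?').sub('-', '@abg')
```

'-@-a--g-'

`sub` substitutes '-' at each match site.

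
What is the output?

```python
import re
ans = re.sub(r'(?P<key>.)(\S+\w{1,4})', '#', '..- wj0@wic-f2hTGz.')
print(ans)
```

Every occurrence is swapped for '#'.

..-#.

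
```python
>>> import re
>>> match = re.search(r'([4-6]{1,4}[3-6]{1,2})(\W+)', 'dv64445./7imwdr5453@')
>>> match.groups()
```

('64445', './')

This matches 1 to 4 of a character in [4-6], then 1 to 2 of a character in [3-6] (captured); then one or more of a non-word character (captured).
Unlike `match`, `search` isn't anchored — it looks for the pattern anywhere in the string.
The match spans [2:9] → '64445./'.
Captured: group 1 = '64445', group 2 = './'.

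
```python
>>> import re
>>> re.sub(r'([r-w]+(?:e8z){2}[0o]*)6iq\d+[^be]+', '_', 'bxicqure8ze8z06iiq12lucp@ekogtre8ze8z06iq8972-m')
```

'bxicqure8ze8z06iiq12lucp@ekog_'

`sub` substitutes '_' at each match site.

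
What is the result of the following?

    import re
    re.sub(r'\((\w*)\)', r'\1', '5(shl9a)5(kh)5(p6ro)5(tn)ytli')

'5shl9a5kh5p6ro5tnytli'

Matches: at [1:8] → '(shl9a)'; at [9:13] → '(kh)'; at [14:20] → '(p6ro)'; at [21:25] → '(tn)'.
Each match is replaced using the text its own group 1 captured.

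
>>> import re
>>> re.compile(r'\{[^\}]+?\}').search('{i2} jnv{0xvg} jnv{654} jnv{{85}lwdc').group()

'{i2}'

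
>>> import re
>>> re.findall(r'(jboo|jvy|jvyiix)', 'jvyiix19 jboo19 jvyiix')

['jvy', 'jboo', 'jvy']

`|` is ordered: at each position the engine commits to the first alternative that works.
With a single group, `findall` returns only what that group captured — 3 items.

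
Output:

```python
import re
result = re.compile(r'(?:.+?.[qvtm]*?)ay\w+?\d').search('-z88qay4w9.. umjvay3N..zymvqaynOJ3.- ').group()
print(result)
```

-z88qay4w9

This matches one or more of any character (lazy), then any character, then zero or more of one of [qvtm] (lazy) (non-capturing group); then the literal 'ay', then one or more of a word character (lazy), then a digit.
`re.search` scans for the first position where the pattern succeeds.
The match spans [0:10] → '-z88qay4w9'.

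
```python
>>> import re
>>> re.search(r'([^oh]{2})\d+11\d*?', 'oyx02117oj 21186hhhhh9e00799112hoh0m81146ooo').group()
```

'yx0211'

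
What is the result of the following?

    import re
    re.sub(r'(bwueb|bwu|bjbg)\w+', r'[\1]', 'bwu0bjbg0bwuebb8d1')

'[bwu]'

The replacement refers to a captured group, so each match is rewritten using its own captured text.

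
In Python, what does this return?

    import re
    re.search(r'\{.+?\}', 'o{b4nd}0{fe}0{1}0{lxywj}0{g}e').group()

'{b4nd}'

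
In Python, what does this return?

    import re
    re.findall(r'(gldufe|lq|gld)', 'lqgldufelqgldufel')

['lq', 'gldufe', 'lq', 'gldufe']

Branches in `(...|...)` are attempted left-to-right; the first branch that allows the whole pattern to succeed is taken.
Matches: at [0:2] match 'lq', group 1 = 'lq'; at [2:8] match 'gldufe', group 1 = 'gldufe'; at [8:10] match 'lq', group 1 = 'lq'; at [10:16] match 'gldufe', group 1 = 'gldufe'.
One capturing group, so `findall` returns just the captured substring from each match — 4 in all.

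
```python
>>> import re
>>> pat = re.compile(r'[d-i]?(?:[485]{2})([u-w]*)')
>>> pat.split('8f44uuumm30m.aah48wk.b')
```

['8', 'uuu', 'mm30m.aa', 'w', 'k.b']

This matches optionally a character in [d-i]; then exactly 2 of one of [485] (non-capturing group); then zero or more of a character in [u-w] (captured).
Matches to split on: at [1:7] → 'f44uuu'; at [15:19] → 'h48w'.
The group in the pattern means `split` returns the separators' captures alongside the pieces.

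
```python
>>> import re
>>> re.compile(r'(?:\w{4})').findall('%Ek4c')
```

The pattern matches exactly 4 of a word character (non-capturing group).
Matches: at [1:5] → 'Ek4c'.
With no groups in the pattern, `findall` gives back each whole match — 1 here.

['Ek4c']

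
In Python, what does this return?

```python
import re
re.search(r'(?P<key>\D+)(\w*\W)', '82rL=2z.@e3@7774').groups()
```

The pattern matches one or more of a non-digit (captured as 'key'); then zero or more of a word character, then a non-word character (captured).
Unlike `match`, `search` isn't anchored — it looks for the pattern anywhere in the string.
The match spans [2:8] → 'rL=2z.'.
Captured: group 1 = 'rL=', group 2 = '2z.'.

('rL=', '2z.')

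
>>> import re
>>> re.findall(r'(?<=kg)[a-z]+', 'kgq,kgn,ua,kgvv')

['q', 'n', 'vv']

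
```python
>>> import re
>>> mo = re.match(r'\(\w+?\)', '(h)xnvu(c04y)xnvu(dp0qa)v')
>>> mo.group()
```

'(h)'

With `match`, the pattern is implicitly anchored at the beginning.
The match spans [0:3] → '(h)'.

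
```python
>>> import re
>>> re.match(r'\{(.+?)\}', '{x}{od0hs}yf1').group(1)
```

'x'

The match spans [0:3] → '{x}'.
Captured: group 1 = 'x'.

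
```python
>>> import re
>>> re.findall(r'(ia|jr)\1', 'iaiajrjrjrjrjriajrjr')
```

`\1` has to match the exact text group 1 already captured.
Matches: at [0:4] match 'iaia', group 1 = 'ia'; at [4:8] match 'jrjr', group 1 = 'jr'; at [8:12] match 'jrjr', group 1 = 'jr'; at [16:20] match 'jrjr', group 1 = 'jr'.
`findall` collects group 1 from each match (4 total).

['ia', 'jr', 'jr', 'jr']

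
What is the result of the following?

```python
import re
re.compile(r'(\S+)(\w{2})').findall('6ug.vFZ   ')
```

[('6ug.v', 'FZ')]

This matches one or more of a non-whitespace character (captured); then exactly 2 of a word character (captured).
Scanning left to right: at [0:7] match '6ug.vFZ', groups = ('6ug.v', 'FZ').
With 2 capturing groups, `findall` returns a 2-tuple per match.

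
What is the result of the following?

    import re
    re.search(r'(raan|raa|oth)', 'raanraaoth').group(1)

'raan'

The regex engine tests alternatives in the order written; an earlier branch that matches wins even if a later one would match more.
`re.search` tries every starting position until one works.
The match spans [0:4] → 'raan'.
Captured: group 1 = 'raan'.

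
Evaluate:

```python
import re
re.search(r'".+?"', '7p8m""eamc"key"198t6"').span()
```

(4, 11)

The match spans [4:11] → '""eamc"'.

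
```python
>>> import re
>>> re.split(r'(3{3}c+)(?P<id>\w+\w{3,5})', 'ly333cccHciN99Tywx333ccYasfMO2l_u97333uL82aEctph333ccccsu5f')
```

['ly', '333ccc', 'HciN99Tywx333ccYasfMO2l_u97333uL82aEctph333ccccsu5f', '']

This matches exactly 3 of a literal '3', then one or more of a literal 'c' (captured); then one or more of a word character, then 3 to 5 of a word character (captured as 'id').
The group in the pattern means `split` returns the separators' captures alongside the pieces.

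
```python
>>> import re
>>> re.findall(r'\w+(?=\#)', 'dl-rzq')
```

[]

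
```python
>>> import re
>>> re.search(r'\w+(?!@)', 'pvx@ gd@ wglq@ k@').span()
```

(0, 2)

The negative lookahead/lookbehind blocks any match where the forbidden context is present.
The match spans [0:2] → 'pv'.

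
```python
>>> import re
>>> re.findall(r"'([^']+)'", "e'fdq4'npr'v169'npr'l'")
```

['fdq4', 'v169', 'l']

Walking the string: at [1:7] match "'fdq4'", group 1 = 'fdq4'; at [10:16] match "'v169'", group 1 = 'v169'; at [19:22] match "'l'", group 1 = 'l'.
Because there's exactly one group, `findall` drops the full match and keeps group 1 from each hit.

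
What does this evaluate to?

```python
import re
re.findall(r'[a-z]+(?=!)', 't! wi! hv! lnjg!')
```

['t', 'wi', 'hv', 'lnjg']

The positive lookaround only admits positions where the adjacent text matches; those characters stay outside the span.
Since nothing is captured, `findall` lists the 4 matched substrings directly.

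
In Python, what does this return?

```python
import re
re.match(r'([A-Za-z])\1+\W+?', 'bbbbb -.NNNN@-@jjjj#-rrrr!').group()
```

`\1` is not a pattern — it's the concrete string captured by group 1, re-applied verbatim.
With `match`, the pattern is implicitly anchored at the beginning.
The match spans [0:6] → 'bbbbb '.
Captured: group 1 = 'b'.

'bbbbb '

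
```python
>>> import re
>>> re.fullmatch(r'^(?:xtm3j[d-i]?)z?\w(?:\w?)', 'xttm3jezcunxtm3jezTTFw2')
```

None

The pattern matches anchored at the start of the string; then the literal 'xt', then the literal 'm3j', then optionally a character in [d-i] (non-capturing group); then optionally the literal 'z', then a word character; then optionally a word character (non-capturing group).
For `fullmatch`, every character of the input must be accounted for by the pattern.
Here the pattern can't cover the whole string, so the call returns None.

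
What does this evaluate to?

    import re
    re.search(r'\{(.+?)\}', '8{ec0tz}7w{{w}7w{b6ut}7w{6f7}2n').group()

'{ec0tz}'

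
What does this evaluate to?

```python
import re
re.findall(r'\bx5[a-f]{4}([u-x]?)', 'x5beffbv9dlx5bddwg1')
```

This matches a word boundary (`\b`, zero-width); then the literal 'x5', then exactly 4 of a character in [a-f]; then optionally a character in [u-x] (captured).
Matches: at [0:6] match 'x5beff', group 1 = ''.
One capturing group, so `findall` returns just the captured substring from the one match — 1 in all.

['']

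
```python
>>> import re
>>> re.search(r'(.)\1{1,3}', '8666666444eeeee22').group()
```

'6666'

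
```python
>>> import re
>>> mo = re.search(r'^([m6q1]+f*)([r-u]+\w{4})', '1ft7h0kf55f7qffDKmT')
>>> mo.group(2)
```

't7h0k'

The pattern matches anchored at the start of the string; then one or more of one of [m6q1], then zero or more of a literal 'f' (captured); then one or more of a character in [r-u], then exactly 4 of a word character (captured).
Unlike `match`, `search` isn't anchored — it looks for the pattern anywhere in the string.
The match spans [0:7] → '1ft7h0k'.
Captured: group 1 = '1f', group 2 = 't7h0k'.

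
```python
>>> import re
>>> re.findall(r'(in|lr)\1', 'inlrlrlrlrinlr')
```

`\1` has to match the exact text group 1 already captured.
Because there's exactly one group, `findall` drops the full match and keeps group 1 from each hit.

['lr', 'lr']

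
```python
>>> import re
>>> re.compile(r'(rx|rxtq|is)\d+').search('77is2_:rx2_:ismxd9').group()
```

The match spans [2:5] → 'is2'.

'is2'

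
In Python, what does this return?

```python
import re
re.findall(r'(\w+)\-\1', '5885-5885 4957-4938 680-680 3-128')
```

['5885', '680']

`\1` has to match the exact text group 1 already captured.
With a single group, `findall` returns only what that group captured — 2 items.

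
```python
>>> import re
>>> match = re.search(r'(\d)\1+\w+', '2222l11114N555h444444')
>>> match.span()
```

(0, 21)

A backreference is literal: `\1` must see the identical characters the first group matched.
`search` walks the string left to right and returns the first match it finds.
The match spans [0:21] → '2222l11114N555h444444'.
Captured: group 1 = '2'.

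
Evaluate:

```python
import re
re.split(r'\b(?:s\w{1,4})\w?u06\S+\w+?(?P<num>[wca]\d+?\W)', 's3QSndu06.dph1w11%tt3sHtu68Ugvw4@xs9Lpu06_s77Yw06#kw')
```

['', 'w06#', 'kw']

This matches a word boundary (`\b`, zero-width); then the literal 's', then 1 to 4 of a word character (non-capturing group); then optionally a word character, then the literal 'u06', then one or more of a non-whitespace character; then one or more of a word character (lazy); then one of [wca], then one or more of a digit (lazy), then a non-word character (captured as 'num').
Matches to split on: at [0:50] → 's3QSndu06.dph1w11%tt3sHtu68Ugvw4@xs9Lpu06_s77Yw06#'.
With a capturing group present, the delimiter's captured portion is kept in the result list.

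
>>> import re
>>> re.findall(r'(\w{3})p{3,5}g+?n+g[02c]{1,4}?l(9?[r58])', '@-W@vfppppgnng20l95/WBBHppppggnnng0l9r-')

This matches exactly 3 of a word character (captured); then 3 to 5 of the literal 'p', then one or more of a literal 'g' (lazy); then one or more of a literal 'n'; then a literal 'g', then 1 to 4 of one of [02c] (lazy), then the literal 'l'; then optionally the literal '9', then one of [r58] (captured).
Walking the string: at [4:19] match 'vfppppgnng20l95', groups = ('vfp', '95'); at [21:38] match 'BBHppppggnnng0l9r', groups = ('BBH', '9r').
With 2 capturing groups, `findall` returns a 2-tuple per match.

[('vfp', '95'), ('BBH', '9r')]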